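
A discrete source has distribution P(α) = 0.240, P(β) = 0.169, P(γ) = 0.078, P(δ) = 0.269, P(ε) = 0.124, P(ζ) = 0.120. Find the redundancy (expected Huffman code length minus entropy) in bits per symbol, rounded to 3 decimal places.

0.026 bits

Entropy H = −Σ p log₂ p ≈ 2.4647 bits.
Huffman merges: 39/500+3/25→99/500; 31/250+169/1000→293/1000; 99/500+6/25→219/500; 269/1000+293/1000→281/500; 219/500+281/500→1. L = 2491/1000 ≈ 2.4910.
L − H = 2.4910 − 2.4647 = 0.026 bits.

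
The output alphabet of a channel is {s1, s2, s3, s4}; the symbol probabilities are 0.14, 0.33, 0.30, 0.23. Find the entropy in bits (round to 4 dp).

H = −Σ pᵢ log₂ pᵢ.
−0.14·log₂(0.14) = 0.3971
−0.33·log₂(0.33) = 0.5278
−0.30·log₂(0.30) = 0.5211
−0.23·log₂(0.23) = 0.4877
Sum ≈ 1.9337 → 1.9337 bits.

1.9337 bits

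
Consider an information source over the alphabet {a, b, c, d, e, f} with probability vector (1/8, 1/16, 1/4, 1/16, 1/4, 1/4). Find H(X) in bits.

2.375 bits

Each probability is a power of 1/2, so log₂(1/p) is an integer.
H = Σ p·log₂(1/p) = 1/8·3 + 1/16·4 + 1/4·2 + 1/16·4 + 1/4·2 + 1/4·2 = 2.375 bits.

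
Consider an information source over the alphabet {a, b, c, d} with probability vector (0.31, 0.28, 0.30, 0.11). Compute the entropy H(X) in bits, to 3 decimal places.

1.909 bits

H = −Σ pᵢ log₂ pᵢ.
−0.31·log₂(0.31) = 0.5238
−0.28·log₂(0.28) = 0.5142
−0.30·log₂(0.30) = 0.5211
−0.11·log₂(0.11) = 0.3503
Sum ≈ 1.9094 → 1.909 bits.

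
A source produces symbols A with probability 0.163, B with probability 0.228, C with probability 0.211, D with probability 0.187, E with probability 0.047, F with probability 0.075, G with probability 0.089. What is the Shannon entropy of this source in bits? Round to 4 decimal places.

2.6371 bits

H = −Σ pᵢ log₂ pᵢ.
−0.163·log₂(0.163) = 0.4266
−0.228·log₂(0.228) = 0.4863
−0.211·log₂(0.211) = 0.4736
−0.187·log₂(0.187) = 0.4523
−0.047·log₂(0.047) = 0.2073
−0.075·log₂(0.075) = 0.2803
−0.089·log₂(0.089) = 0.3106
Sum ≈ 2.6371 → 2.6371 bits.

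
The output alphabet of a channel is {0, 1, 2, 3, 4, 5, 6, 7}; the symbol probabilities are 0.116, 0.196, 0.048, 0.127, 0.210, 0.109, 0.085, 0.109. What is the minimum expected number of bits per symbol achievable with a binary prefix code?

Repeatedly combine the two least-probable nodes; the expected code length is the sum of the merged weights.
merge 6/125 + 17/200 → 133/1000
merge 109/1000 + 109/1000 → 109/500
merge 29/250 + 127/1000 → 243/1000
merge 133/1000 + 49/250 → 329/1000
merge 21/100 + 109/500 → 107/250
merge 243/1000 + 329/1000 → 143/250
merge 107/250 + 143/250 → 1
L = 133/1000 + 109/500 + 243/1000 + 329/1000 + 107/250 + 143/250 + 1 = 2923/1000 = 2.923 bits/symbol.

2.923 bits/symbol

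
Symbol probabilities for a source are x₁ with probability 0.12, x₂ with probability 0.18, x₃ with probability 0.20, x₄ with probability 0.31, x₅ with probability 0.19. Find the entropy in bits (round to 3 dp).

2.256 bits

H = −Σ pᵢ log₂ pᵢ.
−0.12·log₂(0.12) = 0.3671
−0.18·log₂(0.18) = 0.4453
−0.20·log₂(0.20) = 0.4644
−0.31·log₂(0.31) = 0.5238
−0.19·log₂(0.19) = 0.4552
Sum ≈ 2.2558 → 2.256 bits.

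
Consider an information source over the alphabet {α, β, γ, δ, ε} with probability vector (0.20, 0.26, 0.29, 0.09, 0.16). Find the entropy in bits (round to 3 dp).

H = −Σ pᵢ log₂ pᵢ.
−0.20·log₂(0.20) = 0.4644
−0.26·log₂(0.26) = 0.5053
−0.29·log₂(0.29) = 0.5179
−0.09·log₂(0.09) = 0.3127
−0.16·log₂(0.16) = 0.4230
Sum ≈ 2.2232 → 2.223 bits.

2.223 bits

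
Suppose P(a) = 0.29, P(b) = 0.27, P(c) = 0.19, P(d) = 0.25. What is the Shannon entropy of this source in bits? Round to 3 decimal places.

1.983 bits

H = −Σ pᵢ log₂ pᵢ.
−0.29·log₂(0.29) = 0.5179
−0.27·log₂(0.27) = 0.5100
−0.19·log₂(0.19) = 0.4552
−0.25·log₂(0.25) = 0.5000
Sum ≈ 1.9832 → 1.983 bits.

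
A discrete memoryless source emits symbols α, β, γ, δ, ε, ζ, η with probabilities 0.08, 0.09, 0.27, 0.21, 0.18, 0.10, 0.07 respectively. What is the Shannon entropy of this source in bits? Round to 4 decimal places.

2.6331 bits

H = −Σ pᵢ log₂ pᵢ.
−0.08·log₂(0.08) = 0.2915
−0.09·log₂(0.09) = 0.3127
−0.27·log₂(0.27) = 0.5100
−0.21·log₂(0.21) = 0.4728
−0.18·log₂(0.18) = 0.4453
−0.10·log₂(0.10) = 0.3322
−0.07·log₂(0.07) = 0.2686
Sum ≈ 2.6331 → 2.6331 bits.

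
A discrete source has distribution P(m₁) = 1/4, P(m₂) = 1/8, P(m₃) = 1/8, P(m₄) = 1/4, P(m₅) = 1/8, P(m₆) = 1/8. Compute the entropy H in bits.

2.5 bits

Each probability is a power of 1/2, so log₂(1/p) is an integer.
H = Σ p·log₂(1/p) = 1/4·2 + 1/8·3 + 1/8·3 + 1/4·2 + 1/8·3 + 1/8·3 = 2.5 bits.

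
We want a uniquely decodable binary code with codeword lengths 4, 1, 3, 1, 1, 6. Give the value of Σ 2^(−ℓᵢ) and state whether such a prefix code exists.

With common denominator 2^6 = 64: Σ 2^(−ℓᵢ) = 4/64 + 32/64 + 8/64 + 32/64 + 32/64 + 1/64 = 109/64 = 1.703125.
Kraft's inequality requires Σ ≤ 1; here Σ = 1.703125 > 1, so no such prefix code exists.

1.703125; no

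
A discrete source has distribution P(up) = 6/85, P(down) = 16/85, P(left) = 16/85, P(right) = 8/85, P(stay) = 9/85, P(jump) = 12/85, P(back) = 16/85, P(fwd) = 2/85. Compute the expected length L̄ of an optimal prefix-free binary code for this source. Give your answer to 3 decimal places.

2.906 bits/symbol

Repeatedly combine the two least-probable nodes; the expected code length is the sum of the merged weights.
merge 2/85 + 6/85 → 8/85
merge 8/85 + 8/85 → 16/85
merge 9/85 + 12/85 → 21/85
merge 16/85 + 16/85 → 32/85
merge 16/85 + 16/85 → 32/85
merge 21/85 + 32/85 → 53/85
merge 32/85 + 53/85 → 1
L = 8/85 + 16/85 + 21/85 + 32/85 + 32/85 + 53/85 + 1 = 247/85 ≈ 2.906 bits/symbol.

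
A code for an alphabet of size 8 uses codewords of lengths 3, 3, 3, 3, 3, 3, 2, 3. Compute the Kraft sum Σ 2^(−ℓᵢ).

1.125

With common denominator 2^3 = 8: Σ 2^(−ℓᵢ) = 1/8 + 1/8 + 1/8 + 1/8 + 1/8 + 1/8 + 2/8 + 1/8 = 9/8 = 1.125.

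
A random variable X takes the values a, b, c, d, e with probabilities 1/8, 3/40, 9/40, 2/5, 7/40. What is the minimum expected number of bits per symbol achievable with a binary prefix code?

2.175 bits/symbol

Repeatedly combine the two least-probable nodes; the expected code length is the sum of the merged weights.
merge 3/40 + 1/8 → 1/5
merge 7/40 + 1/5 → 3/8
merge 9/40 + 3/8 → 3/5
merge 2/5 + 3/5 → 1
L = 1/5 + 3/8 + 3/5 + 1 = 87/40 = 2.175 bits/symbol.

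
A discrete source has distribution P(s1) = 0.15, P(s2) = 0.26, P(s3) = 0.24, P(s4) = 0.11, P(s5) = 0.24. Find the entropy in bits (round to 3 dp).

2.254 bits

H = −Σ pᵢ log₂ pᵢ.
−0.15·log₂(0.15) = 0.4105
−0.26·log₂(0.26) = 0.5053
−0.24·log₂(0.24) = 0.4941
−0.11·log₂(0.11) = 0.3503
−0.24·log₂(0.24) = 0.4941
Sum ≈ 2.2544 → 2.254 bits.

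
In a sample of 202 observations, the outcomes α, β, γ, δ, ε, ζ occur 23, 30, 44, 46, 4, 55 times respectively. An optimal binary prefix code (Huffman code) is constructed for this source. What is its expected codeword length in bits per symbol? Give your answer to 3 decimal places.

Probabilities are the counts divided by 202.
Repeatedly combine the two least-probable nodes; the expected code length is the sum of the merged weights.
merge 2/101 + 23/202 → 27/202
merge 27/202 + 15/101 → 57/202
merge 22/101 + 23/101 → 45/101
merge 55/202 + 57/202 → 56/101
merge 45/101 + 56/101 → 1
L = 27/202 + 57/202 + 45/101 + 56/101 + 1 = 244/101 ≈ 2.416 bits/symbol.

2.416 bits/symbol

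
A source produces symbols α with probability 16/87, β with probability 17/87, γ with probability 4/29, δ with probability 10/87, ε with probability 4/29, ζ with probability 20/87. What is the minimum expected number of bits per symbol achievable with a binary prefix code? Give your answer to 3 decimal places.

Repeatedly combine the two least-probable nodes; the expected code length is the sum of the merged weights.
merge 10/87 + 4/29 → 22/87
merge 4/29 + 16/87 → 28/87
merge 17/87 + 20/87 → 37/87
merge 22/87 + 28/87 → 50/87
merge 37/87 + 50/87 → 1
L = 22/87 + 28/87 + 37/87 + 50/87 + 1 = 224/87 ≈ 2.575 bits/symbol.

2.575 bits/symbol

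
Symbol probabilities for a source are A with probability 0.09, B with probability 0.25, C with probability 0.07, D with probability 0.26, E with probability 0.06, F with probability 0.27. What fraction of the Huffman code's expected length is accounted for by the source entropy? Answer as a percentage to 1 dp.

99.6%

Entropy H = −Σ p log₂ p ≈ 2.3401 bits.
Huffman merges: 3/50+7/100→13/100; 9/100+13/100→11/50; 11/50+1/4→47/100; 13/50+27/100→53/100; 47/100+53/100→1. L = 47/20 ≈ 2.3500.
Efficiency = H/L = 2.3401/2.3500 = 99.6%.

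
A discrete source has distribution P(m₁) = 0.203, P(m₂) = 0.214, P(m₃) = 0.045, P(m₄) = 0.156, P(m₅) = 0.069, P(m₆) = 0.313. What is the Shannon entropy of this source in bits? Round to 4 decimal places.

H = −Σ pᵢ log₂ pᵢ.
−0.203·log₂(0.203) = 0.4670
−0.214·log₂(0.214) = 0.4760
−0.045·log₂(0.045) = 0.2013
−0.156·log₂(0.156) = 0.4181
−0.069·log₂(0.069) = 0.2662
−0.313·log₂(0.313) = 0.5245
Sum ≈ 2.3531 → 2.3531 bits.

2.3531 bits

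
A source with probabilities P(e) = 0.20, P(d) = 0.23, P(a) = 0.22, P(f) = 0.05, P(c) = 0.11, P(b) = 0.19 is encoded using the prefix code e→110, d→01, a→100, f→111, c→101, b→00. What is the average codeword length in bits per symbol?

2.58 bits/symbol

L̄ = Σ pᵢ·ℓᵢ = 0.20·3 + 0.23·2 + 0.22·3 + 0.05·3 + 0.11·3 + 0.19·2 = 2.58 bits/symbol.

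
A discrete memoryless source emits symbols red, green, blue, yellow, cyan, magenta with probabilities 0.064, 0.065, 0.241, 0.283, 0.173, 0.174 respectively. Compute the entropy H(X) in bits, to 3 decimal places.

2.397 bits

H = −Σ pᵢ log₂ pᵢ.
−0.064·log₂(0.064) = 0.2538
−0.065·log₂(0.065) = 0.2563
−0.241·log₂(0.241) = 0.4947
−0.283·log₂(0.283) = 0.5154
−0.173·log₂(0.173) = 0.4379
−0.174·log₂(0.174) = 0.4390
Sum ≈ 2.3971 → 2.397 bits.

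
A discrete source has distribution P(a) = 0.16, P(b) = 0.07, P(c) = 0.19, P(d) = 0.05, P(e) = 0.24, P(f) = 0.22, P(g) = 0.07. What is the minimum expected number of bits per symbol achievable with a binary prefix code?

Repeatedly combine the two least-probable nodes; the expected code length is the sum of the merged weights.
merge 1/20 + 7/100 → 3/25
merge 7/100 + 3/25 → 19/100
merge 4/25 + 19/100 → 7/20
merge 19/100 + 11/50 → 41/100
merge 6/25 + 7/20 → 59/100
merge 41/100 + 59/100 → 1
L = 3/25 + 19/100 + 7/20 + 41/100 + 59/100 + 1 = 133/50 = 2.66 bits/symbol.

2.66 bits/symbol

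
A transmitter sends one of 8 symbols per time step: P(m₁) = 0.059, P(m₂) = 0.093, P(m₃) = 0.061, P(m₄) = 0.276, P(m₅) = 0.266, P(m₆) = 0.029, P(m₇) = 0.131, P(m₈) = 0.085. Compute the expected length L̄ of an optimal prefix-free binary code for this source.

2.692 bits/symbol

Repeatedly combine the two least-probable nodes; the expected code length is the sum of the merged weights.
merge 29/1000 + 59/1000 → 11/125
merge 61/1000 + 17/200 → 73/500
merge 11/125 + 93/1000 → 181/1000
merge 131/1000 + 73/500 → 277/1000
merge 181/1000 + 133/500 → 447/1000
merge 69/250 + 277/1000 → 553/1000
merge 447/1000 + 553/1000 → 1
L = 11/125 + 73/500 + 181/1000 + 277/1000 + 447/1000 + 553/1000 + 1 = 673/250 = 2.692 bits/symbol.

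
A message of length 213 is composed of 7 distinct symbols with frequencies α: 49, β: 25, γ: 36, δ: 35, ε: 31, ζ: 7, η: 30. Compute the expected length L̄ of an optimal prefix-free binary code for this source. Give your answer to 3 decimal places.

Probabilities are the counts divided by 213.
Repeatedly combine the two least-probable nodes; the expected code length is the sum of the merged weights.
merge 7/213 + 25/213 → 32/213
merge 10/71 + 31/213 → 61/213
merge 32/213 + 35/213 → 67/213
merge 12/71 + 49/213 → 85/213
merge 61/213 + 67/213 → 128/213
merge 85/213 + 128/213 → 1
L = 32/213 + 61/213 + 67/213 + 85/213 + 128/213 + 1 = 586/213 ≈ 2.751 bits/symbol.

2.751 bits/symbol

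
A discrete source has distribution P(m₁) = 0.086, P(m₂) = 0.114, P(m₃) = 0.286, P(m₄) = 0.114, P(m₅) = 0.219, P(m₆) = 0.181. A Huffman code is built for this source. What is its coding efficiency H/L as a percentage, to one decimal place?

Entropy H = −Σ p log₂ p ≈ 2.4614 bits.
Huffman merges: 43/500+57/500→1/5; 57/500+181/1000→59/200; 1/5+219/1000→419/1000; 143/500+59/200→581/1000; 419/1000+581/1000→1. L = 499/200 ≈ 2.4950.
Efficiency = H/L = 2.4614/2.4950 = 98.7%.

98.7%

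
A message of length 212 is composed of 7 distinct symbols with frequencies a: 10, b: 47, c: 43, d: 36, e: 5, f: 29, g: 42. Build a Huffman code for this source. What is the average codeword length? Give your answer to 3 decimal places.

2.646 bits/symbol

Probabilities are the counts divided by 212.
Repeatedly combine the two least-probable nodes; the expected code length is the sum of the merged weights.
merge 5/212 + 5/106 → 15/212
merge 15/212 + 29/212 → 11/53
merge 9/53 + 21/106 → 39/106
merge 43/212 + 11/53 → 87/212
merge 47/212 + 39/106 → 125/212
merge 87/212 + 125/212 → 1
L = 15/212 + 11/53 + 39/106 + 87/212 + 125/212 + 1 = 561/212 ≈ 2.646 bits/symbol.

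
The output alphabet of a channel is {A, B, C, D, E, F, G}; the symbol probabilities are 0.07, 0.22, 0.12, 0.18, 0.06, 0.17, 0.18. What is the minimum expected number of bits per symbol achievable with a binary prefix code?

2.73 bits/symbol

Repeatedly combine the two least-probable nodes; the expected code length is the sum of the merged weights.
merge 3/50 + 7/100 → 13/100
merge 3/25 + 13/100 → 1/4
merge 17/100 + 9/50 → 7/20
merge 9/50 + 11/50 → 2/5
merge 1/4 + 7/20 → 3/5
merge 2/5 + 3/5 → 1
L = 13/100 + 1/4 + 7/20 + 2/5 + 3/5 + 1 = 273/100 = 2.73 bits/symbol.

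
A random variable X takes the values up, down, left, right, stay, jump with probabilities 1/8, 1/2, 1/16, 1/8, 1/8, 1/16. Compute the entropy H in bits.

Each probability is a power of 1/2, so log₂(1/p) is an integer.
H = Σ p·log₂(1/p) = 1/8·3 + 1/2·1 + 1/16·4 + 1/8·3 + 1/8·3 + 1/16·4 = 2.125 bits.

2.125 bits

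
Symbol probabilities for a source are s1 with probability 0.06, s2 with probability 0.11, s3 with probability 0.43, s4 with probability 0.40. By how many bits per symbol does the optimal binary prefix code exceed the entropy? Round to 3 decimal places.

Entropy H = −Σ p log₂ p ≈ 1.6462 bits.
Huffman merges: 3/50+11/100→17/100; 17/100+2/5→57/100; 43/100+57/100→1. L = 87/50 ≈ 1.7400.
L − H = 1.7400 − 1.6462 = 0.094 bits.

0.094 bits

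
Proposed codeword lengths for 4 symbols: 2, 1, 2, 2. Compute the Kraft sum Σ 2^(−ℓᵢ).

With common denominator 2^2 = 4: Σ 2^(−ℓᵢ) = 1/4 + 2/4 + 1/4 + 1/4 = 5/4 = 1.25.

1.25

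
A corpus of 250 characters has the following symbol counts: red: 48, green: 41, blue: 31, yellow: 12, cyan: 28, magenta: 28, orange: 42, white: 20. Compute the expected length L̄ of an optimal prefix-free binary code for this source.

Probabilities are the counts divided by 250.
Repeatedly combine the two least-probable nodes; the expected code length is the sum of the merged weights.
merge 6/125 + 2/25 → 16/125
merge 14/125 + 14/125 → 28/125
merge 31/250 + 16/125 → 63/250
merge 41/250 + 21/125 → 83/250
merge 24/125 + 28/125 → 52/125
merge 63/250 + 83/250 → 73/125
merge 52/125 + 73/125 → 1
L = 16/125 + 28/125 + 63/250 + 83/250 + 52/125 + 73/125 + 1 = 367/125 = 2.936 bits/symbol.

2.936 bits/symbol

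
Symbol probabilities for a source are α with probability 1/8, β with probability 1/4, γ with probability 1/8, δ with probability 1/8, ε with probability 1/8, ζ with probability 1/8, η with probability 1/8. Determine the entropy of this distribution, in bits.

Each probability is a power of 1/2, so log₂(1/p) is an integer.
H = Σ p·log₂(1/p) = 1/8·3 + 1/4·2 + 1/8·3 + 1/8·3 + 1/8·3 + 1/8·3 + 1/8·3 = 2.75 bits.

2.75 bits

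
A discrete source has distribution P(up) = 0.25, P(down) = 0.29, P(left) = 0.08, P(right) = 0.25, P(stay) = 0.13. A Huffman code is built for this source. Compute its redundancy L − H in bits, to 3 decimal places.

Entropy H = −Σ p log₂ p ≈ 2.1921 bits.
Huffman merges: 2/25+13/100→21/100; 21/100+1/4→23/50; 1/4+29/100→27/50; 23/50+27/50→1. L = 221/100 ≈ 2.2100.
L − H = 2.2100 − 2.1921 = 0.018 bits.

0.018 bits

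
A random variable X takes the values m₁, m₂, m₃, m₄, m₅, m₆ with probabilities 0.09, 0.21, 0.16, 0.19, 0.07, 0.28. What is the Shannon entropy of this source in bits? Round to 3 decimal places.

2.446 bits

H = −Σ pᵢ log₂ pᵢ.
−0.09·log₂(0.09) = 0.3127
−0.21·log₂(0.21) = 0.4728
−0.16·log₂(0.16) = 0.4230
−0.19·log₂(0.19) = 0.4552
−0.07·log₂(0.07) = 0.2686
−0.28·log₂(0.28) = 0.5142
Sum ≈ 2.4465 → 2.446 bits.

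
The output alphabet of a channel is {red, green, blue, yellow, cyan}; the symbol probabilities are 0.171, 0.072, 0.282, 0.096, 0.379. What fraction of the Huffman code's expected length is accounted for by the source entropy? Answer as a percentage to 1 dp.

Entropy H = −Σ p log₂ p ≈ 2.0791 bits.
Huffman merges: 9/125+12/125→21/125; 21/125+171/1000→339/1000; 141/500+339/1000→621/1000; 379/1000+621/1000→1. L = 266/125 ≈ 2.1280.
Efficiency = H/L = 2.0791/2.1280 = 97.7%.

97.7%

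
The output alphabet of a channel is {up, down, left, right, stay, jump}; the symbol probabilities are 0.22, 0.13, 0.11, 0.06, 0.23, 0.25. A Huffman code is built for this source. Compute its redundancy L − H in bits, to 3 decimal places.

0.025 bits

Entropy H = −Σ p log₂ p ≈ 2.4447 bits.
Huffman merges: 3/50+11/100→17/100; 13/100+17/100→3/10; 11/50+23/100→9/20; 1/4+3/10→11/20; 9/20+11/20→1. L = 247/100 ≈ 2.4700.
L − H = 2.4700 − 2.4447 = 0.025 bits.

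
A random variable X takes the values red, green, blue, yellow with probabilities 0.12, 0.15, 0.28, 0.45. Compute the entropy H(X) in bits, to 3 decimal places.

1.810 bits

H = −Σ pᵢ log₂ pᵢ.
−0.12·log₂(0.12) = 0.3671
−0.15·log₂(0.15) = 0.4105
−0.28·log₂(0.28) = 0.5142
−0.45·log₂(0.45) = 0.5184
Sum ≈ 1.8102 → 1.810 bits.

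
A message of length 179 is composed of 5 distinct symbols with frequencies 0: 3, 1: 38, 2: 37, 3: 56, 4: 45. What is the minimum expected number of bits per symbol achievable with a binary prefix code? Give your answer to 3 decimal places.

Probabilities are the counts divided by 179.
Repeatedly combine the two least-probable nodes; the expected code length is the sum of the merged weights.
merge 3/179 + 37/179 → 40/179
merge 38/179 + 40/179 → 78/179
merge 45/179 + 56/179 → 101/179
merge 78/179 + 101/179 → 1
L = 40/179 + 78/179 + 101/179 + 1 = 398/179 ≈ 2.223 bits/symbol.

2.223 bits/symbol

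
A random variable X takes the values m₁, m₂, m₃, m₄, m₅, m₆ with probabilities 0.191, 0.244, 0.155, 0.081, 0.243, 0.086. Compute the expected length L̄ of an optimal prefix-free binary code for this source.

Repeatedly combine the two least-probable nodes; the expected code length is the sum of the merged weights.
merge 81/1000 + 43/500 → 167/1000
merge 31/200 + 167/1000 → 161/500
merge 191/1000 + 243/1000 → 217/500
merge 61/250 + 161/500 → 283/500
merge 217/500 + 283/500 → 1
L = 167/1000 + 161/500 + 217/500 + 283/500 + 1 = 2489/1000 = 2.489 bits/symbol.

2.489 bits/symbol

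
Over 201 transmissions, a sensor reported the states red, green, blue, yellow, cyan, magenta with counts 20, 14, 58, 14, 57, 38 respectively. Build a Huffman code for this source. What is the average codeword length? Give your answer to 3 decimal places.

Probabilities are the counts divided by 201.
Repeatedly combine the two least-probable nodes; the expected code length is the sum of the merged weights.
merge 14/201 + 14/201 → 28/201
merge 20/201 + 28/201 → 16/67
merge 38/201 + 16/67 → 86/201
merge 19/67 + 58/201 → 115/201
merge 86/201 + 115/201 → 1
L = 28/201 + 16/67 + 86/201 + 115/201 + 1 = 478/201 ≈ 2.378 bits/symbol.

2.378 bits/symbol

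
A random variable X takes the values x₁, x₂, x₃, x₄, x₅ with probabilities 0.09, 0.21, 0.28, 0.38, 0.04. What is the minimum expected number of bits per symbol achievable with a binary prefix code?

2.09 bits/symbol

Repeatedly combine the two least-probable nodes; the expected code length is the sum of the merged weights.
merge 1/25 + 9/100 → 13/100
merge 13/100 + 21/100 → 17/50
merge 7/25 + 17/50 → 31/50
merge 19/50 + 31/50 → 1
L = 13/100 + 17/50 + 31/50 + 1 = 209/100 = 2.09 bits/symbol.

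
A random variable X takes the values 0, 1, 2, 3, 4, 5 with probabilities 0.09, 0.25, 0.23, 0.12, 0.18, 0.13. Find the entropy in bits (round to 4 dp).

2.4953 bits

H = −Σ pᵢ log₂ pᵢ.
−0.09·log₂(0.09) = 0.3127
−0.25·log₂(0.25) = 0.5000
−0.23·log₂(0.23) = 0.4877
−0.12·log₂(0.12) = 0.3671
−0.18·log₂(0.18) = 0.4453
−0.13·log₂(0.13) = 0.3826
Sum ≈ 2.4953 → 2.4953 bits.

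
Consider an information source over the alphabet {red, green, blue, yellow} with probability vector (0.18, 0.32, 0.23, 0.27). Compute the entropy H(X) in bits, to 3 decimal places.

1.969 bits

H = −Σ pᵢ log₂ pᵢ.
−0.18·log₂(0.18) = 0.4453
−0.32·log₂(0.32) = 0.5260
−0.23·log₂(0.23) = 0.4877
−0.27·log₂(0.27) = 0.5100
Sum ≈ 1.9690 → 1.969 bits.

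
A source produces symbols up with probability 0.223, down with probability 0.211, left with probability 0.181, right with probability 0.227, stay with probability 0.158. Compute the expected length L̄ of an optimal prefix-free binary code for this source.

Repeatedly combine the two least-probable nodes; the expected code length is the sum of the merged weights.
merge 79/500 + 181/1000 → 339/1000
merge 211/1000 + 223/1000 → 217/500
merge 227/1000 + 339/1000 → 283/500
merge 217/500 + 283/500 → 1
L = 339/1000 + 217/500 + 283/500 + 1 = 2339/1000 = 2.339 bits/symbol.

2.339 bits/symbol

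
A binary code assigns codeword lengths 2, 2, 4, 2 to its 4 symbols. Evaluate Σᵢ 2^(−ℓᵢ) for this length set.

With common denominator 2^4 = 16: Σ 2^(−ℓᵢ) = 4/16 + 4/16 + 1/16 + 4/16 = 13/16 = 0.8125.

0.8125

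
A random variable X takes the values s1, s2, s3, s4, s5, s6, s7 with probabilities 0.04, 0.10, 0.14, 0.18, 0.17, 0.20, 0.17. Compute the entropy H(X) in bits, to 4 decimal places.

H = −Σ pᵢ log₂ pᵢ.
−0.04·log₂(0.04) = 0.1858
−0.10·log₂(0.10) = 0.3322
−0.14·log₂(0.14) = 0.3971
−0.18·log₂(0.18) = 0.4453
−0.17·log₂(0.17) = 0.4346
−0.20·log₂(0.20) = 0.4644
−0.17·log₂(0.17) = 0.4346
Sum ≈ 2.6939 → 2.6939 bits.

2.6939 bits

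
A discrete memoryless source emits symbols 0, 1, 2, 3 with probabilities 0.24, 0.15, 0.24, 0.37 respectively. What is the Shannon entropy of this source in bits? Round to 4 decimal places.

1.9295 bits

H = −Σ pᵢ log₂ pᵢ.
−0.24·log₂(0.24) = 0.4941
−0.15·log₂(0.15) = 0.4105
−0.24·log₂(0.24) = 0.4941
−0.37·log₂(0.37) = 0.5307
Sum ≈ 1.9295 → 1.9295 bits.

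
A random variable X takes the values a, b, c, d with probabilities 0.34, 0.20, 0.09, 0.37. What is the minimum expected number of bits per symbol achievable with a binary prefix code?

Repeatedly combine the two least-probable nodes; the expected code length is the sum of the merged weights.
merge 9/100 + 1/5 → 29/100
merge 29/100 + 17/50 → 63/100
merge 37/100 + 63/100 → 1
L = 29/100 + 63/100 + 1 = 48/25 = 1.92 bits/symbol.

1.92 bits/symbol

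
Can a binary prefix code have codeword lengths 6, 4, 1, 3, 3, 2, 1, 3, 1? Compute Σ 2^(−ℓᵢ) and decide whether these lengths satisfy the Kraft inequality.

2.203125; no

With common denominator 2^6 = 64: Σ 2^(−ℓᵢ) = 1/64 + 4/64 + 32/64 + 8/64 + 8/64 + 16/64 + 32/64 + 8/64 + 32/64 = 141/64 = 2.203125.
Kraft's inequality requires Σ ≤ 1; here Σ = 2.203125 > 1, so no such prefix code exists.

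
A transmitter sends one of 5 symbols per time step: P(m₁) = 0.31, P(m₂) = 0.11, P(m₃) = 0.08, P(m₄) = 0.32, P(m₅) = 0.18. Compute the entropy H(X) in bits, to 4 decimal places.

2.1369 bits

H = −Σ pᵢ log₂ pᵢ.
−0.31·log₂(0.31) = 0.5238
−0.11·log₂(0.11) = 0.3503
−0.08·log₂(0.08) = 0.2915
−0.32·log₂(0.32) = 0.5260
−0.18·log₂(0.18) = 0.4453
Sum ≈ 2.1369 → 2.1369 bits.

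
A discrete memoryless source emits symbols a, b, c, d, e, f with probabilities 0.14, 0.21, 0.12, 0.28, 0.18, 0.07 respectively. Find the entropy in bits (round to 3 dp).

H = −Σ pᵢ log₂ pᵢ.
−0.14·log₂(0.14) = 0.3971
−0.21·log₂(0.21) = 0.4728
−0.12·log₂(0.12) = 0.3671
−0.28·log₂(0.28) = 0.5142
−0.18·log₂(0.18) = 0.4453
−0.07·log₂(0.07) = 0.2686
Sum ≈ 2.4651 → 2.465 bits.

2.465 bits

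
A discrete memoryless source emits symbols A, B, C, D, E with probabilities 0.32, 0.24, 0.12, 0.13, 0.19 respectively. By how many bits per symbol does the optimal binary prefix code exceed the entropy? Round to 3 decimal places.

0.025 bits

Entropy H = −Σ p log₂ p ≈ 2.2251 bits.
Huffman merges: 3/25+13/100→1/4; 19/100+6/25→43/100; 1/4+8/25→57/100; 43/100+57/100→1. L = 9/4 ≈ 2.2500.
L − H = 2.2500 − 2.2251 = 0.025 bits.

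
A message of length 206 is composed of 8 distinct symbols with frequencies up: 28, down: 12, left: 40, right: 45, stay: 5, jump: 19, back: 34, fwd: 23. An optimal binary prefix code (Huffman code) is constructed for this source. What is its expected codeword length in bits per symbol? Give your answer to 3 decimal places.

Probabilities are the counts divided by 206.
Repeatedly combine the two least-probable nodes; the expected code length is the sum of the merged weights.
merge 5/206 + 6/103 → 17/206
merge 17/206 + 19/206 → 18/103
merge 23/206 + 14/103 → 51/206
merge 17/103 + 18/103 → 35/103
merge 20/103 + 45/206 → 85/206
merge 51/206 + 35/103 → 121/206
merge 85/206 + 121/206 → 1
L = 17/206 + 18/103 + 51/206 + 35/103 + 85/206 + 121/206 + 1 = 293/103 ≈ 2.845 bits/symbol.

2.845 bits/symbol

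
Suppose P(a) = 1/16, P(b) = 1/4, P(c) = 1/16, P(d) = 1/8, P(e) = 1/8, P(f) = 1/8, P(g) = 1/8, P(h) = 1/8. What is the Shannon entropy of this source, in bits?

2.875 bits

Each probability is a power of 1/2, so log₂(1/p) is an integer.
H = Σ p·log₂(1/p) = 1/16·4 + 1/4·2 + 1/16·4 + 1/8·3 + 1/8·3 + 1/8·3 + 1/8·3 + 1/8·3 = 2.875 bits.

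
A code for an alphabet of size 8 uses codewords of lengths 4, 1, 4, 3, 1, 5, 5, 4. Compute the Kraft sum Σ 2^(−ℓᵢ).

1.375

With common denominator 2^5 = 32: Σ 2^(−ℓᵢ) = 2/32 + 16/32 + 2/32 + 4/32 + 16/32 + 1/32 + 1/32 + 2/32 = 44/32 = 1.375.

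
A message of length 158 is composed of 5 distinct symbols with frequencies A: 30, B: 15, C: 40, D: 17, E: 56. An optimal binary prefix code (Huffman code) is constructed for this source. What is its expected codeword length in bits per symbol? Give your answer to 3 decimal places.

Probabilities are the counts divided by 158.
Repeatedly combine the two least-probable nodes; the expected code length is the sum of the merged weights.
merge 15/158 + 17/158 → 16/79
merge 15/79 + 16/79 → 31/79
merge 20/79 + 28/79 → 48/79
merge 31/79 + 48/79 → 1
L = 16/79 + 31/79 + 48/79 + 1 = 174/79 ≈ 2.203 bits/symbol.

2.203 bits/symbol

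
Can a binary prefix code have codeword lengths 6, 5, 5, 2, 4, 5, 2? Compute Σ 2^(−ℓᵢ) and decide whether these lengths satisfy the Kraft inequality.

0.671875; yes

With common denominator 2^6 = 64: Σ 2^(−ℓᵢ) = 1/64 + 2/64 + 2/64 + 16/64 + 4/64 + 2/64 + 16/64 = 43/64 = 0.671875.
Kraft's inequality requires Σ ≤ 1; here Σ = 0.671875 ≤ 1, so such a prefix code exists.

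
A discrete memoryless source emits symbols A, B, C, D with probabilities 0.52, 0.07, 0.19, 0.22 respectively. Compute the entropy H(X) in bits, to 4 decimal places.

H = −Σ pᵢ log₂ pᵢ.
−0.52·log₂(0.52) = 0.4906
−0.07·log₂(0.07) = 0.2686
−0.19·log₂(0.19) = 0.4552
−0.22·log₂(0.22) = 0.4806
Sum ≈ 1.6949 → 1.6949 bits.

1.6949 bits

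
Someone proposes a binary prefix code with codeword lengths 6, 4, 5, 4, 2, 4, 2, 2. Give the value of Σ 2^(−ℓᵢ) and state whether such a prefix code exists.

With common denominator 2^6 = 64: Σ 2^(−ℓᵢ) = 1/64 + 4/64 + 2/64 + 4/64 + 16/64 + 4/64 + 16/64 + 16/64 = 63/64 = 0.984375.
Kraft's inequality requires Σ ≤ 1; here Σ = 0.984375 ≤ 1, so such a prefix code exists.

0.984375; yes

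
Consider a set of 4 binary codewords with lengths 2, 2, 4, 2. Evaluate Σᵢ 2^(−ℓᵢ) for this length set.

With common denominator 2^4 = 16: Σ 2^(−ℓᵢ) = 4/16 + 4/16 + 1/16 + 4/16 = 13/16 = 0.8125.

0.8125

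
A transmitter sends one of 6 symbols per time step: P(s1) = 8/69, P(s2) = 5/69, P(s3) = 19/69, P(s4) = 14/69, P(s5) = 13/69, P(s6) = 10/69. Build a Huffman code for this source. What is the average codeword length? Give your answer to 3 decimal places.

2.522 bits/symbol

Repeatedly combine the two least-probable nodes; the expected code length is the sum of the merged weights.
merge 5/69 + 8/69 → 13/69
merge 10/69 + 13/69 → 1/3
merge 13/69 + 14/69 → 9/23
merge 19/69 + 1/3 → 14/23
merge 9/23 + 14/23 → 1
L = 13/69 + 1/3 + 9/23 + 14/23 + 1 = 58/23 ≈ 2.522 bits/symbol.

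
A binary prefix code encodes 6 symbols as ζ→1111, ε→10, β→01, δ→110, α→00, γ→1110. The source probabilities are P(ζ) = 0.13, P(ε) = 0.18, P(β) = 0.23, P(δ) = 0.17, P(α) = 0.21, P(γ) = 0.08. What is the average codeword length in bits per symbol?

2.59 bits/symbol

L̄ = Σ pᵢ·ℓᵢ = 0.13·4 + 0.18·2 + 0.23·2 + 0.17·3 + 0.21·2 + 0.08·4 = 2.59 bits/symbol.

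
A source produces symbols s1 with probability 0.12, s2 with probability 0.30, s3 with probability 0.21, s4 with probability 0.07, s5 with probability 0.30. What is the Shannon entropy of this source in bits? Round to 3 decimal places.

2.151 bits

H = −Σ pᵢ log₂ pᵢ.
−0.12·log₂(0.12) = 0.3671
−0.30·log₂(0.30) = 0.5211
−0.21·log₂(0.21) = 0.4728
−0.07·log₂(0.07) = 0.2686
−0.30·log₂(0.30) = 0.5211
Sum ≈ 2.1506 → 2.151 bits.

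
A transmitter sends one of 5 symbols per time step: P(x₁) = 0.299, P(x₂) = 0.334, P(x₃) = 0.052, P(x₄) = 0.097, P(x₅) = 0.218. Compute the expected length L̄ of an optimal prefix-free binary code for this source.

2.149 bits/symbol

Repeatedly combine the two least-probable nodes; the expected code length is the sum of the merged weights.
merge 13/250 + 97/1000 → 149/1000
merge 149/1000 + 109/500 → 367/1000
merge 299/1000 + 167/500 → 633/1000
merge 367/1000 + 633/1000 → 1
L = 149/1000 + 367/1000 + 633/1000 + 1 = 2149/1000 = 2.149 bits/symbol.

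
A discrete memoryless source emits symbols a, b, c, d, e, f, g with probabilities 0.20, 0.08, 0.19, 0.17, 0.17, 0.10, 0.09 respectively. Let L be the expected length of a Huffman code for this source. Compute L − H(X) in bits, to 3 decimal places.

Entropy H = −Σ p log₂ p ≈ 2.7251 bits.
Huffman merges: 2/25+9/100→17/100; 1/10+17/100→27/100; 17/100+17/100→17/50; 19/100+1/5→39/100; 27/100+17/50→61/100; 39/100+61/100→1. L = 139/50 ≈ 2.7800.
L − H = 2.7800 − 2.7251 = 0.055 bits.

0.055 bits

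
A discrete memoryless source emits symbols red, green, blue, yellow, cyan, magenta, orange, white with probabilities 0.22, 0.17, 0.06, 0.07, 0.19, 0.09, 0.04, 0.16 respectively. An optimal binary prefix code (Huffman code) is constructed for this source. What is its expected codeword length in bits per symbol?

Repeatedly combine the two least-probable nodes; the expected code length is the sum of the merged weights.
merge 1/25 + 3/50 → 1/10
merge 7/100 + 9/100 → 4/25
merge 1/10 + 4/25 → 13/50
merge 4/25 + 17/100 → 33/100
merge 19/100 + 11/50 → 41/100
merge 13/50 + 33/100 → 59/100
merge 41/100 + 59/100 → 1
L = 1/10 + 4/25 + 13/50 + 33/100 + 41/100 + 59/100 + 1 = 57/20 = 2.85 bits/symbol.

2.85 bits/symbol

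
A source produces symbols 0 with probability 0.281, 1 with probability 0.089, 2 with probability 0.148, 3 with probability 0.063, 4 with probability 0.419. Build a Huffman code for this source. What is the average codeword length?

2.033 bits/symbol

Repeatedly combine the two least-probable nodes; the expected code length is the sum of the merged weights.
merge 63/1000 + 89/1000 → 19/125
merge 37/250 + 19/125 → 3/10
merge 281/1000 + 3/10 → 581/1000
merge 419/1000 + 581/1000 → 1
L = 19/125 + 3/10 + 581/1000 + 1 = 2033/1000 = 2.033 bits/symbol.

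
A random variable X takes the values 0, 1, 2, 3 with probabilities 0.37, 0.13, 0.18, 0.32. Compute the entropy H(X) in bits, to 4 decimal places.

H = −Σ pᵢ log₂ pᵢ.
−0.37·log₂(0.37) = 0.5307
−0.13·log₂(0.13) = 0.3826
−0.18·log₂(0.18) = 0.4453
−0.32·log₂(0.32) = 0.5260
Sum ≈ 1.8847 → 1.8847 bits.

1.8847 bits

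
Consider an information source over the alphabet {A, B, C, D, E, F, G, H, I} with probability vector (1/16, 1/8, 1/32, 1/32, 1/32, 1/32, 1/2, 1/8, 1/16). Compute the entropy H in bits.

2.375 bits

Each probability is a power of 1/2, so log₂(1/p) is an integer.
H = Σ p·log₂(1/p) = 1/16·4 + 1/8·3 + 1/32·5 + 1/32·5 + 1/32·5 + 1/32·5 + 1/2·1 + 1/8·3 + 1/16·4 = 2.375 bits.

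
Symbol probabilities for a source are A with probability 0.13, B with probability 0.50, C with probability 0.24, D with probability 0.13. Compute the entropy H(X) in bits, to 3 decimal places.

1.759 bits

H = −Σ pᵢ log₂ pᵢ.
−0.13·log₂(0.13) = 0.3826
−0.50·log₂(0.50) = 0.5000
−0.24·log₂(0.24) = 0.4941
−0.13·log₂(0.13) = 0.3826
Sum ≈ 1.7594 → 1.759 bits.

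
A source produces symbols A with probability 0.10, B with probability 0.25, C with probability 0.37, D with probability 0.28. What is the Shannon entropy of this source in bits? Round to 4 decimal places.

H = −Σ pᵢ log₂ pᵢ.
−0.10·log₂(0.10) = 0.3322
−0.25·log₂(0.25) = 0.5000
−0.37·log₂(0.37) = 0.5307
−0.28·log₂(0.28) = 0.5142
Sum ≈ 1.8771 → 1.8771 bits.

1.8771 bits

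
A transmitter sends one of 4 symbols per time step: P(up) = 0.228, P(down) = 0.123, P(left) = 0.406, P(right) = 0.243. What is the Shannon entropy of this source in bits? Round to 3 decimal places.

H = −Σ pᵢ log₂ pᵢ.
−0.228·log₂(0.228) = 0.4863
−0.123·log₂(0.123) = 0.3719
−0.406·log₂(0.406) = 0.5280
−0.243·log₂(0.243) = 0.4960
Sum ≈ 1.8821 → 1.882 bits.

1.882 bits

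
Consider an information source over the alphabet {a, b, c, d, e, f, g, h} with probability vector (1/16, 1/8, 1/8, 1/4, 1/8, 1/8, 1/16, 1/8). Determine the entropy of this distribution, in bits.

2.875 bits

Each probability is a power of 1/2, so log₂(1/p) is an integer.
H = Σ p·log₂(1/p) = 1/16·4 + 1/8·3 + 1/8·3 + 1/4·2 + 1/8·3 + 1/8·3 + 1/16·4 + 1/8·3 = 2.875 bits.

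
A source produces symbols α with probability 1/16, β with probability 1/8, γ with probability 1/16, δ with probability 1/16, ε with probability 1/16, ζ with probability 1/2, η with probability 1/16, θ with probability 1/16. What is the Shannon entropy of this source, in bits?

2.375 bits

Each probability is a power of 1/2, so log₂(1/p) is an integer.
H = Σ p·log₂(1/p) = 1/16·4 + 1/8·3 + 1/16·4 + 1/16·4 + 1/16·4 + 1/2·1 + 1/16·4 + 1/16·4 = 2.375 bits.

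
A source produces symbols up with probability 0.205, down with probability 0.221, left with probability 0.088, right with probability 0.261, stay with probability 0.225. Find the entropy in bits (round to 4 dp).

H = −Σ pᵢ log₂ pᵢ.
−0.205·log₂(0.205) = 0.4687
−0.221·log₂(0.221) = 0.4813
−0.088·log₂(0.088) = 0.3086
−0.261·log₂(0.261) = 0.5058
−0.225·log₂(0.225) = 0.4842
Sum ≈ 2.2486 → 2.2486 bits.

2.2486 bits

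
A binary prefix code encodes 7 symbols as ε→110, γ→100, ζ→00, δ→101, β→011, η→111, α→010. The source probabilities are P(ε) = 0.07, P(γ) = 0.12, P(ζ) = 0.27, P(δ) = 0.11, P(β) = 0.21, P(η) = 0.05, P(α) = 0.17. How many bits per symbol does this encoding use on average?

L̄ = Σ pᵢ·ℓᵢ = 0.07·3 + 0.12·3 + 0.27·2 + 0.11·3 + 0.21·3 + 0.05·3 + 0.17·3 = 2.73 bits/symbol.

2.73 bits/symbol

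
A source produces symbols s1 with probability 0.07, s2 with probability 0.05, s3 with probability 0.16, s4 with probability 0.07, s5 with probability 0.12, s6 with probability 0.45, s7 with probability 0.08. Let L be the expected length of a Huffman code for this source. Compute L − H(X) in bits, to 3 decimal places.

0.017 bits

Entropy H = −Σ p log₂ p ≈ 2.3532 bits.
Huffman merges: 1/20+7/100→3/25; 7/100+2/25→3/20; 3/25+3/25→6/25; 3/20+4/25→31/100; 6/25+31/100→11/20; 9/20+11/20→1. L = 237/100 ≈ 2.3700.
L − H = 2.3700 − 2.3532 = 0.017 bits.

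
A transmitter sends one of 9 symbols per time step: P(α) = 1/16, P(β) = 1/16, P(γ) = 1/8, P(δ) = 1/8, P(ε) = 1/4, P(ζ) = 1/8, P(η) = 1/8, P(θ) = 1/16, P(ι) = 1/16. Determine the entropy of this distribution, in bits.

Each probability is a power of 1/2, so log₂(1/p) is an integer.
H = Σ p·log₂(1/p) = 1/16·4 + 1/16·4 + 1/8·3 + 1/8·3 + 1/4·2 + 1/8·3 + 1/8·3 + 1/16·4 + 1/16·4 = 3 bits.

3 bits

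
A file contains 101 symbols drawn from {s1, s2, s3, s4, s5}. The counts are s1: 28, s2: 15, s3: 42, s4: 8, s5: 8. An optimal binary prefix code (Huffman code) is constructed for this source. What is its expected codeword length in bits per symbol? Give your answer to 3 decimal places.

Probabilities are the counts divided by 101.
Repeatedly combine the two least-probable nodes; the expected code length is the sum of the merged weights.
merge 8/101 + 8/101 → 16/101
merge 15/101 + 16/101 → 31/101
merge 28/101 + 31/101 → 59/101
merge 42/101 + 59/101 → 1
L = 16/101 + 31/101 + 59/101 + 1 = 207/101 ≈ 2.050 bits/symbol.

2.050 bits/symbol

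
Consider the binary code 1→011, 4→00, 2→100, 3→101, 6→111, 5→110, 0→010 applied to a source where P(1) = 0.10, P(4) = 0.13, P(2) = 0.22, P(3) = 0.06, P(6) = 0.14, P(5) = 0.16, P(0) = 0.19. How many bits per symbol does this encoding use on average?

2.87 bits/symbol

L̄ = Σ pᵢ·ℓᵢ = 0.10·3 + 0.13·2 + 0.22·3 + 0.06·3 + 0.14·3 + 0.16·3 + 0.19·3 = 2.87 bits/symbol.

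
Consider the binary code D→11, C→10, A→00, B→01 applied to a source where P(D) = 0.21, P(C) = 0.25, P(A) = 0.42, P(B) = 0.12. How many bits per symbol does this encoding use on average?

L̄ = Σ pᵢ·ℓᵢ = 0.21·2 + 0.25·2 + 0.42·2 + 0.12·2 = 2 bits/symbol.

2 bits/symbol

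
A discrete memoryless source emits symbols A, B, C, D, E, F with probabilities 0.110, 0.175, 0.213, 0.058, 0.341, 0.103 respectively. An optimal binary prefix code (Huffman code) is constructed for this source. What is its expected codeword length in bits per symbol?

Repeatedly combine the two least-probable nodes; the expected code length is the sum of the merged weights.
merge 29/500 + 103/1000 → 161/1000
merge 11/100 + 161/1000 → 271/1000
merge 7/40 + 213/1000 → 97/250
merge 271/1000 + 341/1000 → 153/250
merge 97/250 + 153/250 → 1
L = 161/1000 + 271/1000 + 97/250 + 153/250 + 1 = 304/125 = 2.432 bits/symbol.

2.432 bits/symbol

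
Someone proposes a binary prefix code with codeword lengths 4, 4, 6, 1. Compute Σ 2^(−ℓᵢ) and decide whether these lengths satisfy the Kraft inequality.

0.640625; yes

With common denominator 2^6 = 64: Σ 2^(−ℓᵢ) = 4/64 + 4/64 + 1/64 + 32/64 = 41/64 = 0.640625.
Kraft's inequality requires Σ ≤ 1; here Σ = 0.640625 ≤ 1, so such a prefix code exists.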